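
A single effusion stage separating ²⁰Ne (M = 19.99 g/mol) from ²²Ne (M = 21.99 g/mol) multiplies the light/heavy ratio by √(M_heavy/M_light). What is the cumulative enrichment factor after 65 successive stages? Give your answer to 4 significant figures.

After 65 stages the ratio has grown by (√(21.99/19.99))^65 = (21.99/19.99)^(65/2).
= 1.10005^(65/2) = 22.18.

22.18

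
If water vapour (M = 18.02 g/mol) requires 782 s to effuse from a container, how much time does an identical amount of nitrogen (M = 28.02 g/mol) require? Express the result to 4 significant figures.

Graham's law gives t_N₂/t_H₂O = √(M_N₂/M_H₂O) = √(28.02/18.02) = √1.555 = 1.247.
So the time for N₂ is 782 × 1.247 = 975.1 s.

975.1 s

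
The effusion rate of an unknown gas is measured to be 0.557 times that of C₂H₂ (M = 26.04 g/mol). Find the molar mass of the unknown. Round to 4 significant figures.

Graham's law gives rate_X/rate_C₂H₂ = √(M_C₂H₂/M_X).
0.557 = √(26.04/M_X)
M_X = 26.04 / 0.557² = 26.04 / 0.3102 = 83.93 g/mol

83.93 g/mol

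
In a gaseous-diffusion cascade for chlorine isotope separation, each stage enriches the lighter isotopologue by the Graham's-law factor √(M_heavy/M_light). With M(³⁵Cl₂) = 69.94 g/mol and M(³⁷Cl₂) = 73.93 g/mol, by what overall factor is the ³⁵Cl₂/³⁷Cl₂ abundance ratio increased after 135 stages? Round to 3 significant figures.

The single-stage factor is √(M_heavy/M_light), so 135 stages give [√(73.93/69.94)]^135 = (73.93/69.94)^(135/2).
= 1.05705^(135/2) = 42.3.

42.3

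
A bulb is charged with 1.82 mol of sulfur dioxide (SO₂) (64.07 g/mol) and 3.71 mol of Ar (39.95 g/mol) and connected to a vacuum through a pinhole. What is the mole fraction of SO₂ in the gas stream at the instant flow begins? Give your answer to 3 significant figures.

0.279

Rate_i ∝ x_i/√M_i (Graham's law weighted by mole fraction), so the effusate composition follows n_i/√M_i.
So x_SO₂ in the escaping gas = (n_SO₂/√M_SO₂) / Σ(n_i/√M_i)
= (1.82/√64.07) / (1.82/√64.07 + 3.71/√39.95) = 0.2274/(0.2274 + 0.5870) = 0.279.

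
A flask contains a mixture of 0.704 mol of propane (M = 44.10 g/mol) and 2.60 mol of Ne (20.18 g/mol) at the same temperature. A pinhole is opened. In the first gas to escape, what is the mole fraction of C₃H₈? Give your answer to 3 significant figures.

0.155

Rate_i ∝ x_i/√M_i (Graham's law weighted by mole fraction), so the effusate composition follows n_i/√M_i.
Mole fraction of C₃H₈ in the effusate = (n_C₃H₈/√M_C₃H₈) / (n_C₃H₈/√M_C₃H₈ + n_Ne/√M_Ne)
= (0.704/√44.10) / (0.704/√44.10 + 2.60/√20.18) = 0.1060/(0.1060 + 0.5788) = 0.155.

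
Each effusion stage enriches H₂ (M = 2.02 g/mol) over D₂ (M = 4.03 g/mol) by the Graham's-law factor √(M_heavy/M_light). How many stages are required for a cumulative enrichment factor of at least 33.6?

Single-stage factor α = √(4.03/2.02), so ln α = ½ ln(1.99505) = 0.3453.
Need α^N ≥ 33.6 ⇒ N ≥ ln(33.6) / ln α = 3.515 / 0.3453 = 10.18.
Rounding up, N = 11 stages.

11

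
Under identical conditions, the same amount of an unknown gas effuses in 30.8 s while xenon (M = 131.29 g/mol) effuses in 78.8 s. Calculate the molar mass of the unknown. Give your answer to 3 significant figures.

Using Graham's law: t_X/t_Xe = √(M_X/M_Xe).
30.8/78.8 = 0.3909 = √(M_X/131.29)
M_X = 131.29 × 0.3909² = 131.29 × 0.1528 = 20.1 g/mol

20.1 g/mol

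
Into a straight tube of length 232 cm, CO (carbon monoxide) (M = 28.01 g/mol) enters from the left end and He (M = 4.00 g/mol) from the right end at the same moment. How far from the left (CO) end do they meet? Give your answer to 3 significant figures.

63.6 cm

Distances travelled in equal time are proportional to diffusion rates, so d_CO/d_He = √(M_He/M_CO) = √(4.00/28.01) = 0.3779.
With d_CO + d_He = 232 cm, d_He = 232/(1 + 0.3779) = 168.4 cm.
d_CO = 232 − 168.4 = 63.6 cm.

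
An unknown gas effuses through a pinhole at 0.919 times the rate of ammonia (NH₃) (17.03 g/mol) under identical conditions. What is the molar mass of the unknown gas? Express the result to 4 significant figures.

Since effusion rate ∝ 1/√M, rate_X/rate_NH₃ = √(M_NH₃/M_X).
0.919 = √(17.03/M_X)
M_X = 17.03 / 0.919² = 17.03 / 0.8446 = 20.16 g/mol

20.16 g/mol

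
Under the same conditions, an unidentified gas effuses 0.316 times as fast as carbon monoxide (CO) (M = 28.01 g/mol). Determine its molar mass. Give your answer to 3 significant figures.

Since effusion rate ∝ 1/√M, rate_X/rate_CO = √(M_CO/M_X).
0.316 = √(28.01/M_X)
M_X = 28.01 / 0.316² = 28.01 / 0.09986 = 281 g/mol

281 g/mol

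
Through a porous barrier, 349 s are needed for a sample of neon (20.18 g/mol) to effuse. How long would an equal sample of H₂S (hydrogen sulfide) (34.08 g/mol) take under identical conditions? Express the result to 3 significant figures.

454 s

By Graham's law, t_H₂S/t_Ne = √(M_H₂S/M_Ne) = √(34.08/20.18) = √1.689 = 1.300.
So the time for H₂S is 349 × 1.300 = 454 s.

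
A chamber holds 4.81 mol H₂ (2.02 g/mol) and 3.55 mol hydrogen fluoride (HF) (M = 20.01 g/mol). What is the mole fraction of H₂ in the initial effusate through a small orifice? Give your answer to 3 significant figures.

0.810

The effusion rate of species i is ∝ p_i/√M_i ∝ n_i/√M_i.
Mole fraction of H₂ in the effusate = (n_H₂/√M_H₂) / (n_H₂/√M_H₂ + n_HF/√M_HF)
= (4.81/√2.02) / (4.81/√2.02 + 3.55/√20.01) = 3.384/(3.384 + 0.7936) = 0.810.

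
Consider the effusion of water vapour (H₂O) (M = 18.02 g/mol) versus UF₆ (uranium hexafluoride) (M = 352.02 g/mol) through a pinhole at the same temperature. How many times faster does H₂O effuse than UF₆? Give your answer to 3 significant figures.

4.42

From Graham's law, rate_H₂O/rate_UF₆ = √(M_UF₆/M_H₂O) = √(352.02/18.02) = √19.53 = 4.42.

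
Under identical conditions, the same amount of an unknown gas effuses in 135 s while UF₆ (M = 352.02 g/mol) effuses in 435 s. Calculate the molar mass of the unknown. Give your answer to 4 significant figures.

33.90 g/mol

Graham's law gives t_X/t_UF₆ = √(M_X/M_UF₆).
135/435 = 0.3103 = √(M_X/352.02)
M_X = 352.02 × 0.3103² = 352.02 × 0.09631 = 33.90 g/mol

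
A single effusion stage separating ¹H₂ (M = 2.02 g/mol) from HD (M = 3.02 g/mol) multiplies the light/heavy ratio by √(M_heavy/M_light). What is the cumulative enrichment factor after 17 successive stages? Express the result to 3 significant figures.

30.5

The single-stage factor is √(M_heavy/M_light), so 17 stages give [√(3.02/2.02)]^17 = (3.02/2.02)^(17/2).
= 1.49505^(17/2) = 30.5.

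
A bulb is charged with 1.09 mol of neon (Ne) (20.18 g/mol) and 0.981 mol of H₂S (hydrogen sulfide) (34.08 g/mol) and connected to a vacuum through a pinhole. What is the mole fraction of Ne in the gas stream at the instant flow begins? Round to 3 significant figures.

0.591

Effusion rate of each component ∝ n_i/√M_i (partial pressure × 1/√M).
Mole fraction of Ne in the effusate = (n_Ne/√M_Ne) / (n_Ne/√M_Ne + n_H₂S/√M_H₂S)
= (1.09/√20.18) / (1.09/√20.18 + 0.981/√34.08) = 0.2426/(0.2426 + 0.1680) = 0.591.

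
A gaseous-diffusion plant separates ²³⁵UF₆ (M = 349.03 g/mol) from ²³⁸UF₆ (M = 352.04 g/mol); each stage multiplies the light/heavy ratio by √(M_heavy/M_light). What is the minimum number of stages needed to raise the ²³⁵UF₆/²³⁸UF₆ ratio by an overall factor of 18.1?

675

With α = √(352.04/349.03) per stage, ln α = ½ ln(1.00862) = 0.004293.
Need α^N ≥ 18.1 ⇒ N ≥ ln(18.1) / ln α = 2.896 / 0.004293 = 674.49.
So at least 675 stages are needed.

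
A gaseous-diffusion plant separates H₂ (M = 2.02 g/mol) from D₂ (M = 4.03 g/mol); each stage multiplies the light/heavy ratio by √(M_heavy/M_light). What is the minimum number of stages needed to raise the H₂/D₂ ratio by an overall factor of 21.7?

Per stage α = (4.03/2.02)^(1/2) = 1.99505^0.5, giving ln α = 0.3453.
Need α^N ≥ 21.7 ⇒ N ≥ ln(21.7) / ln α = 3.077 / 0.3453 = 8.91.
So at least 9 stages are needed.

9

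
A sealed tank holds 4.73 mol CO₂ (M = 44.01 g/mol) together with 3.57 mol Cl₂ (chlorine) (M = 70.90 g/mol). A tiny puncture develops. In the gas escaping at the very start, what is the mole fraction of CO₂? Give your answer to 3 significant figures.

0.627

Effusion rate of each component ∝ n_i/√M_i (partial pressure × 1/√M).
Mole fraction of CO₂ in the effusate = (n_CO₂/√M_CO₂) / (n_CO₂/√M_CO₂ + n_Cl₂/√M_Cl₂)
= (4.73/√44.01) / (4.73/√44.01 + 3.57/√70.90) = 0.7130/(0.7130 + 0.4240) = 0.627.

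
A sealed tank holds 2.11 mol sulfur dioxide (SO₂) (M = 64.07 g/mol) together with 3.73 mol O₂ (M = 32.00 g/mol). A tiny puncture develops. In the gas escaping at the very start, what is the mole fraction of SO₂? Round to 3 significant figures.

The effusion rate of species i is ∝ p_i/√M_i ∝ n_i/√M_i.
Mole fraction of SO₂ in the effusate = (n_SO₂/√M_SO₂) / (n_SO₂/√M_SO₂ + n_O₂/√M_O₂)
= (2.11/√64.07) / (2.11/√64.07 + 3.73/√32.00) = 0.2636/(0.2636 + 0.6594) = 0.286.

0.286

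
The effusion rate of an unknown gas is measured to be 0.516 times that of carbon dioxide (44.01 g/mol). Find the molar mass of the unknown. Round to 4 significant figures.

165.3 g/mol

Graham's law gives rate_X/rate_CO₂ = √(M_CO₂/M_X).
0.516 = √(44.01/M_X)
M_X = 44.01 / 0.516² = 44.01 / 0.2663 = 165.3 g/mol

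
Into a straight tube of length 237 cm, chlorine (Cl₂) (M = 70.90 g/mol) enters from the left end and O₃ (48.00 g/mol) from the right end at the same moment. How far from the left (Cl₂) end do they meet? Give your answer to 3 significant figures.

107 cm

Distances travelled in equal time are proportional to diffusion rates, so d_Cl₂/d_O₃ = √(M_O₃/M_Cl₂) = √(48.00/70.90) = 0.8228.
With d_Cl₂ + d_O₃ = 237 cm, d_O₃ = 237/(1 + 0.8228) = 130.0 cm.
d_Cl₂ = 237 − 130.0 = 107 cm.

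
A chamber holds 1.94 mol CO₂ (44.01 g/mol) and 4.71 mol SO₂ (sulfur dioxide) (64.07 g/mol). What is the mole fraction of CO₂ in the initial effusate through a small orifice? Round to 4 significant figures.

The effusion rate of species i is ∝ p_i/√M_i ∝ n_i/√M_i.
x_CO₂(eff) = (n_CO₂/√M_CO₂) / (n_CO₂/√M_CO₂ + n_SO₂/√M_SO₂)
= (1.94/√44.01) / (1.94/√44.01 + 4.71/√64.07) = 0.2924/(0.2924 + 0.5884) = 0.3320.

0.3320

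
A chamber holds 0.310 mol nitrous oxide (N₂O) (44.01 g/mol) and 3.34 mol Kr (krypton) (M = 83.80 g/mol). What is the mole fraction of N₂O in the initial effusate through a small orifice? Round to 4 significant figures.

Rate_i ∝ x_i/√M_i (Graham's law weighted by mole fraction), so the effusate composition follows n_i/√M_i.
Mole fraction of N₂O in the effusate = (n_N₂O/√M_N₂O) / (n_N₂O/√M_N₂O + n_Kr/√M_Kr)
= (0.310/√44.01) / (0.310/√44.01 + 3.34/√83.80) = 0.04673/(0.04673 + 0.3649) = 0.1135.

0.1135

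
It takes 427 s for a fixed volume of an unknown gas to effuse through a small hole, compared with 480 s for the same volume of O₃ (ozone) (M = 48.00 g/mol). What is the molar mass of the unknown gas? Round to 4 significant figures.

Graham's law gives t_X/t_O₃ = √(M_X/M_O₃).
427/480 = 0.8896 = √(M_X/48.00)
M_X = 48.00 × 0.8896² = 48.00 × 0.7914 = 37.99 g/mol

37.99 g/mol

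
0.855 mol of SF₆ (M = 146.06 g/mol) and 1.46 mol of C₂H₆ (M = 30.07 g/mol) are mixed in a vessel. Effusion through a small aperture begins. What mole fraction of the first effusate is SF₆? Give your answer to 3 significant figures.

0.210

Effusion rate of each component ∝ n_i/√M_i (partial pressure × 1/√M).
Mole fraction of SF₆ in the effusate = (n_SF₆/√M_SF₆) / (n_SF₆/√M_SF₆ + n_C₂H₆/√M_C₂H₆)
= (0.855/√146.06) / (0.855/√146.06 + 1.46/√30.07) = 0.07075/(0.07075 + 0.2662) = 0.210.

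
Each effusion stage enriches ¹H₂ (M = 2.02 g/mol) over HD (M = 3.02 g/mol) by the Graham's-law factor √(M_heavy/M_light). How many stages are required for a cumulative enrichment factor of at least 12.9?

Single-stage factor α = √(3.02/2.02), so ln α = ½ ln(1.49505) = 0.2011.
Need α^N ≥ 12.9 ⇒ N ≥ ln(12.9) / ln α = 2.557 / 0.2011 = 12.72.
So at least 13 stages are needed.

13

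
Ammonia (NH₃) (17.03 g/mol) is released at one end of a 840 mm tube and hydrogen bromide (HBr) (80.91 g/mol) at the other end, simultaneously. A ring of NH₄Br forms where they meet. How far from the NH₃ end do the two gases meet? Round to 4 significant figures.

In equal time, each gas travels a distance ∝ its rate ∝ 1/√M, so d_NH₃/d_HBr = √(M_HBr/M_NH₃) = √(80.91/17.03) = 2.180.
With d_NH₃ + d_HBr = 840 mm, d_HBr = 840/(1 + 2.180) = 264.2 mm.
d_NH₃ = 840 − 264.2 = 575.8 mm.

575.8 mm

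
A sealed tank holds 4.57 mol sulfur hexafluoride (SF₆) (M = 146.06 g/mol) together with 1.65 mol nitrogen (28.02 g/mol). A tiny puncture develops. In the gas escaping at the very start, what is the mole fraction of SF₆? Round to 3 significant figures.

Effusion rate of each component ∝ n_i/√M_i (partial pressure × 1/√M).
Mole fraction of SF₆ in the effusate = (n_SF₆/√M_SF₆) / (n_SF₆/√M_SF₆ + n_N₂/√M_N₂)
= (4.57/√146.06) / (4.57/√146.06 + 1.65/√28.02) = 0.3781/(0.3781 + 0.3117) = 0.548.

0.548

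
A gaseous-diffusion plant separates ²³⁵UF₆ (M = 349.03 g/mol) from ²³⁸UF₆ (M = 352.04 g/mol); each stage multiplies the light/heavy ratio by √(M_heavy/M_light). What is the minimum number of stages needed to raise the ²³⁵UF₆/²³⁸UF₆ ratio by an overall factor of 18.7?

683

Per stage α = (352.04/349.03)^(1/2) = 1.00862^0.5, giving ln α = 0.004293.
Need α^N ≥ 18.7 ⇒ N ≥ ln(18.7) / ln α = 2.929 / 0.004293 = 682.09.
So at least 683 stages are needed.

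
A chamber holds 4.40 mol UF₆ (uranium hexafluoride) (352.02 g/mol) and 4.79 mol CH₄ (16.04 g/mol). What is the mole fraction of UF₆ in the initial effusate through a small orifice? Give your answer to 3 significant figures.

0.164

Each component's effusion rate ∝ (its partial pressure)·(1/√M) ∝ n_i/√M_i.
So x_UF₆ in the escaping gas = (n_UF₆/√M_UF₆) / Σ(n_i/√M_i)
= (4.40/√352.02) / (4.40/√352.02 + 4.79/√16.04) = 0.2345/(0.2345 + 1.196) = 0.164.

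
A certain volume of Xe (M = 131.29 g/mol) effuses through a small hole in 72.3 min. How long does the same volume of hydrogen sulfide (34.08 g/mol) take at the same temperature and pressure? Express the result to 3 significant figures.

36.8 min

By Graham's law, t_H₂S/t_Xe = √(M_H₂S/M_Xe) = √(34.08/131.29) = √0.2596 = 0.5095.
So the time for H₂S is 72.3 × 0.5095 = 36.8 min.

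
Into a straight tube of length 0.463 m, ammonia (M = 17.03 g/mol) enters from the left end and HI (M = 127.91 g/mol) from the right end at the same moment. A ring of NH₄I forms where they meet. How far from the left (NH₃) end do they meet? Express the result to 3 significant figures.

In equal time, each gas travels a distance ∝ its rate ∝ 1/√M, so d_NH₃/d_HI = √(M_HI/M_NH₃) = √(127.91/17.03) = 2.741.
With d_NH₃ + d_HI = 0.463 m, d_HI = 0.463/(1 + 2.741) = 0.1238 m.
d_NH₃ = 0.463 − 0.1238 = 0.339 m.

0.339 m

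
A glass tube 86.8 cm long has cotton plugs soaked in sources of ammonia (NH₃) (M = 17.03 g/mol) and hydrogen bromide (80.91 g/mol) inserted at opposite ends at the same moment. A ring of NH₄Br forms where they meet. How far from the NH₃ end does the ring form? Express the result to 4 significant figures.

59.50 cm

Distances travelled in equal time are proportional to diffusion rates, so d_NH₃/d_HBr = √(M_HBr/M_NH₃) = √(80.91/17.03) = 2.180.
With d_NH₃ + d_HBr = 86.8 cm, d_HBr = 86.8/(1 + 2.180) = 27.30 cm.
d_NH₃ = 86.8 − 27.30 = 59.50 cm.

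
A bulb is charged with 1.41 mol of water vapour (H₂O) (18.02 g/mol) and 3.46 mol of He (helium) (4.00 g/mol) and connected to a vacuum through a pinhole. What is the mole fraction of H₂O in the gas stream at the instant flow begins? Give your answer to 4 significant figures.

0.1611

Effusion rate of each component ∝ n_i/√M_i (partial pressure × 1/√M).
x_H₂O(eff) = (n_H₂O/√M_H₂O) / (n_H₂O/√M_H₂O + n_He/√M_He)
= (1.41/√18.02) / (1.41/√18.02 + 3.46/√4.00) = 0.3322/(0.3322 + 1.730) = 0.1611.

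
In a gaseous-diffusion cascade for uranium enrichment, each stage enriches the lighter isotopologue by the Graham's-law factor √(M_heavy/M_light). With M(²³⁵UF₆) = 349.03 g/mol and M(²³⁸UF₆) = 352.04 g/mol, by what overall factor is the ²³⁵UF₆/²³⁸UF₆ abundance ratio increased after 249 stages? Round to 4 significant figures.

Overall factor = α^249 with α = √(352.04/349.03), i.e. (352.04/349.03)^(249/2).
= 1.00862^(249/2) = 2.913.

2.913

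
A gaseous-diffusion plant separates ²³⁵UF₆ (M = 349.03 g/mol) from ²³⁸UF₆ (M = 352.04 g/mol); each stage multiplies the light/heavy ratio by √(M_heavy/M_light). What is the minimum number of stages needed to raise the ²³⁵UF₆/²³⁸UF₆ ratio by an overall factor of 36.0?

Single-stage factor α = √(352.04/349.03), so ln α = ½ ln(1.00862) = 0.004293.
Need α^N ≥ 36.0 ⇒ N ≥ ln(36.0) / ln α = 3.584 / 0.004293 = 834.65.
Minimum whole number of stages: N = 835.

835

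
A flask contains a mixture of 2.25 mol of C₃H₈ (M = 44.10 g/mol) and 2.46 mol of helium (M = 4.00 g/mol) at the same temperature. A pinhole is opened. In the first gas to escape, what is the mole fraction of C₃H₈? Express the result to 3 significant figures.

0.216

Rate_i ∝ x_i/√M_i (Graham's law weighted by mole fraction), so the effusate composition follows n_i/√M_i.
So x_C₃H₈ in the escaping gas = (n_C₃H₈/√M_C₃H₈) / Σ(n_i/√M_i)
= (2.25/√44.10) / (2.25/√44.10 + 2.46/√4.00) = 0.3388/(0.3388 + 1.230) = 0.216.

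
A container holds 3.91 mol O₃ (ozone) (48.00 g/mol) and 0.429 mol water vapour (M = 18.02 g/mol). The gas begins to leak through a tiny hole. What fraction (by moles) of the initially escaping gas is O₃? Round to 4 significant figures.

Each component's effusion rate ∝ (its partial pressure)·(1/√M) ∝ n_i/√M_i.
So x_O₃ in the escaping gas = (n_O₃/√M_O₃) / Σ(n_i/√M_i)
= (3.91/√48.00) / (3.91/√48.00 + 0.429/√18.02) = 0.5644/(0.5644 + 0.1011) = 0.8481.

0.8481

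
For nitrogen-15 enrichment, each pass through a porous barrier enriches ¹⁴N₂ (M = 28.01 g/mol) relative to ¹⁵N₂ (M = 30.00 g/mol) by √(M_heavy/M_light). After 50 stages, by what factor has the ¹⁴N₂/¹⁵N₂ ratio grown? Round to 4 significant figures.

5.562

The single-stage factor is √(M_heavy/M_light), so 50 stages give [√(30.00/28.01)]^50 = (30.00/28.01)^(50/2).
= 1.07105^25 = 5.562.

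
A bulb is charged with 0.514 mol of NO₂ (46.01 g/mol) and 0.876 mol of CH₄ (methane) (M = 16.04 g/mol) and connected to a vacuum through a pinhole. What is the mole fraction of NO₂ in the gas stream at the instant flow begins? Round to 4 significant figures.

Rate_i ∝ x_i/√M_i (Graham's law weighted by mole fraction), so the effusate composition follows n_i/√M_i.
So x_NO₂ in the escaping gas = (n_NO₂/√M_NO₂) / Σ(n_i/√M_i)
= (0.514/√46.01) / (0.514/√46.01 + 0.876/√16.04) = 0.07578/(0.07578 + 0.2187) = 0.2573.

0.2573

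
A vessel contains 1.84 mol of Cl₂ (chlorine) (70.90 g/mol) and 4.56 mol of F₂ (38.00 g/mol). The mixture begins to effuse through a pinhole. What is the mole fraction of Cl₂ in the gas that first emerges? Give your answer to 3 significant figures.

The effusion rate of species i is ∝ p_i/√M_i ∝ n_i/√M_i.
x_Cl₂(eff) = (n_Cl₂/√M_Cl₂) / (n_Cl₂/√M_Cl₂ + n_F₂/√M_F₂)
= (1.84/√70.90) / (1.84/√70.90 + 4.56/√38.00) = 0.2185/(0.2185 + 0.7397) = 0.228.

0.228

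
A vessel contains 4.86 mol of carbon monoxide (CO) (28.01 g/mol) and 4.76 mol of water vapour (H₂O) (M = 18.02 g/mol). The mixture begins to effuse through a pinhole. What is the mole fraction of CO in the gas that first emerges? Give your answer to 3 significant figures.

0.450

The effusion rate of species i is ∝ p_i/√M_i ∝ n_i/√M_i.
x_CO(eff) = (n_CO/√M_CO) / (n_CO/√M_CO + n_H₂O/√M_H₂O)
= (4.86/√28.01) / (4.86/√28.01 + 4.76/√18.02) = 0.9183/(0.9183 + 1.121) = 0.450.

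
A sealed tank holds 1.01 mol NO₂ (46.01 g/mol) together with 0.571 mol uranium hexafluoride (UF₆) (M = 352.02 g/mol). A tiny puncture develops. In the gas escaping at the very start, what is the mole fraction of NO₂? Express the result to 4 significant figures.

0.8303

Effusion rate of each component ∝ n_i/√M_i (partial pressure × 1/√M).
x_NO₂(eff) = (n_NO₂/√M_NO₂) / (n_NO₂/√M_NO₂ + n_UF₆/√M_UF₆)
= (1.01/√46.01) / (1.01/√46.01 + 0.571/√352.02) = 0.1489/(0.1489 + 0.03043) = 0.8303.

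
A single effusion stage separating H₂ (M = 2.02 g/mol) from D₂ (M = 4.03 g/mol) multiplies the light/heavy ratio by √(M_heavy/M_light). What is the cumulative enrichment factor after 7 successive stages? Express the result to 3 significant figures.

Each stage multiplies the ratio by α = √(4.03/2.02), so after 7 stages the overall factor is α^7 = (4.03/2.02)^(7/2).
= 1.99505^(7/2) = 11.2.

11.2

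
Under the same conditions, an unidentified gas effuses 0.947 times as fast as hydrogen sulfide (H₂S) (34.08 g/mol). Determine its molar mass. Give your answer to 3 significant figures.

38.0 g/mol

Graham's law gives rate_X/rate_H₂S = √(M_H₂S/M_X).
0.947 = √(34.08/M_X)
M_X = 34.08 / 0.947² = 34.08 / 0.8968 = 38.0 g/mol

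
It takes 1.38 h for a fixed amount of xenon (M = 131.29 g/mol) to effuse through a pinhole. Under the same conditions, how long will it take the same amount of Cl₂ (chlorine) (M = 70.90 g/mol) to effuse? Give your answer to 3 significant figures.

From Graham's law, t_Cl₂/t_Xe = √(M_Cl₂/M_Xe) = √(70.90/131.29) = √0.5400 = 0.7349.
So the time for Cl₂ is 1.38 × 0.7349 = 1.01 h.

1.01 h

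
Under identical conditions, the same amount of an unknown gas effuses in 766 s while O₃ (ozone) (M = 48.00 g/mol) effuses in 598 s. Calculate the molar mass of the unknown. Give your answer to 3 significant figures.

78.8 g/mol

From Graham's law, t_X/t_O₃ = √(M_X/M_O₃).
766/598 = 1.281 = √(M_X/48.00)
M_X = 48.00 × 1.281² = 48.00 × 1.641 = 78.8 g/mol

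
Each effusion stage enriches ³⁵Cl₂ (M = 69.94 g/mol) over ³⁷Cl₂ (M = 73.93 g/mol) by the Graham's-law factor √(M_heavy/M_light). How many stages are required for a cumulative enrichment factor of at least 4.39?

Single-stage factor α = √(73.93/69.94), so ln α = ½ ln(1.05705) = 0.02774.
Need α^N ≥ 4.39 ⇒ N ≥ ln(4.39) / ln α = 1.479 / 0.02774 = 53.33.
So at least 54 stages are needed.

54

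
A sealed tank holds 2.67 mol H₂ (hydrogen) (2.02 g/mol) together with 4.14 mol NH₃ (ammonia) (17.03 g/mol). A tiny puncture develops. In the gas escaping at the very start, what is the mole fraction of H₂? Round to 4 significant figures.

The effusion rate of species i is ∝ p_i/√M_i ∝ n_i/√M_i.
So x_H₂ in the escaping gas = (n_H₂/√M_H₂) / Σ(n_i/√M_i)
= (2.67/√2.02) / (2.67/√2.02 + 4.14/√17.03) = 1.879/(1.879 + 1.003) = 0.6519.

0.6519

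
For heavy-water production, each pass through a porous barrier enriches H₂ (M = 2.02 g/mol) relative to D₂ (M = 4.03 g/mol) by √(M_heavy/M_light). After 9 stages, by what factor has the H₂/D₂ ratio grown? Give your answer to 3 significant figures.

Overall factor = α^9 with α = √(4.03/2.02), i.e. (4.03/2.02)^(9/2).
= 1.99505^(9/2) = 22.4.

22.4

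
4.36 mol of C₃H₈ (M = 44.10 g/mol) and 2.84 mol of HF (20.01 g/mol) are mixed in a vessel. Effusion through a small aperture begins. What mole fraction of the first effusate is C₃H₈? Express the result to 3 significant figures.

0.508

Each component's effusion rate ∝ (its partial pressure)·(1/√M) ∝ n_i/√M_i.
Mole fraction of C₃H₈ in the effusate = (n_C₃H₈/√M_C₃H₈) / (n_C₃H₈/√M_C₃H₈ + n_HF/√M_HF)
= (4.36/√44.10) / (4.36/√44.10 + 2.84/√20.01) = 0.6565/(0.6565 + 0.6349) = 0.508.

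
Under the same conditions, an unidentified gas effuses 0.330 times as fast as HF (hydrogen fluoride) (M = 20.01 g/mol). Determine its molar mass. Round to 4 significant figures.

183.7 g/mol

From Graham's law, rate_X/rate_HF = √(M_HF/M_X).
0.330 = √(20.01/M_X)
M_X = 20.01 / 0.330² = 20.01 / 0.1089 = 183.7 g/mol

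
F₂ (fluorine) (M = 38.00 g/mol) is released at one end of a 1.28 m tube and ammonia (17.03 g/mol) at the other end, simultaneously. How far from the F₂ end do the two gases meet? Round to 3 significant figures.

Distances travelled in equal time are proportional to diffusion rates, so d_F₂/d_NH₃ = √(M_NH₃/M_F₂) = √(17.03/38.00) = 0.6694.
With d_F₂ + d_NH₃ = 1.28 m, d_NH₃ = 1.28/(1 + 0.6694) = 0.7667 m.
d_F₂ = 1.28 − 0.7667 = 0.513 m.

0.513 m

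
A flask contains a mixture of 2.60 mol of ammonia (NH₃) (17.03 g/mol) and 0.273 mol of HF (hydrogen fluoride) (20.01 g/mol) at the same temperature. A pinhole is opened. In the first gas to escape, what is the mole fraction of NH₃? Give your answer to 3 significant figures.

Each component's effusion rate ∝ (its partial pressure)·(1/√M) ∝ n_i/√M_i.
So x_NH₃ in the escaping gas = (n_NH₃/√M_NH₃) / Σ(n_i/√M_i)
= (2.60/√17.03) / (2.60/√17.03 + 0.273/√20.01) = 0.6300/(0.6300 + 0.06103) = 0.912.

0.912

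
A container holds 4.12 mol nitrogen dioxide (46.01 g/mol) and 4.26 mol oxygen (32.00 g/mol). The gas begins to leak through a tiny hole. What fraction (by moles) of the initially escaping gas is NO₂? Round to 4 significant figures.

0.4465

Effusion rate of each component ∝ n_i/√M_i (partial pressure × 1/√M).
x_NO₂(eff) = (n_NO₂/√M_NO₂) / (n_NO₂/√M_NO₂ + n_O₂/√M_O₂)
= (4.12/√46.01) / (4.12/√46.01 + 4.26/√32.00) = 0.6074/(0.6074 + 0.7531) = 0.4465.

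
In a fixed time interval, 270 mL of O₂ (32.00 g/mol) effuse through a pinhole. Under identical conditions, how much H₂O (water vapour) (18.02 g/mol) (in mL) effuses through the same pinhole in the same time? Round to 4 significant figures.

Since effusion rate ∝ 1/√M, rate_H₂O/rate_O₂ = √(M_O₂/M_H₂O) = √(32.00/18.02) = √1.776 = 1.333.
So the volume for H₂O is 270 × 1.333 = 359.8 mL.

359.8 mL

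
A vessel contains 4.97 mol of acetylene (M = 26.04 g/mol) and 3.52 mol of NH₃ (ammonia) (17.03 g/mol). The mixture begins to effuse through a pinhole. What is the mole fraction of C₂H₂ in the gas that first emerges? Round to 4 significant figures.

Rate_i ∝ x_i/√M_i (Graham's law weighted by mole fraction), so the effusate composition follows n_i/√M_i.
So x_C₂H₂ in the escaping gas = (n_C₂H₂/√M_C₂H₂) / Σ(n_i/√M_i)
= (4.97/√26.04) / (4.97/√26.04 + 3.52/√17.03) = 0.9739/(0.9739 + 0.8530) = 0.5331.

0.5331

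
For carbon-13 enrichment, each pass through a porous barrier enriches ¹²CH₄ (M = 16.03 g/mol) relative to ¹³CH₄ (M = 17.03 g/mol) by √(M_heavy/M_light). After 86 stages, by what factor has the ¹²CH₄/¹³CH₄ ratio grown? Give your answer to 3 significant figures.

The single-stage factor is √(M_heavy/M_light), so 86 stages give [√(17.03/16.03)]^86 = (17.03/16.03)^(86/2).
= 1.06238^43 = 13.5.

13.5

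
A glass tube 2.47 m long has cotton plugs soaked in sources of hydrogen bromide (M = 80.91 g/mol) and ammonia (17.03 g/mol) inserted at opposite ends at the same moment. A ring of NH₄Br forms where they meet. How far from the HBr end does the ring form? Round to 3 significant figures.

0.777 m

The fronts meet when d_HBr + d_NH₃ = L with d_HBr/d_NH₃ = √(M_NH₃/M_HBr) (Graham's law). Here √(M_NH₃/M_HBr) = √(17.03/80.91) = 0.4588.
With d_HBr + d_NH₃ = 2.47 m, d_NH₃ = 2.47/(1 + 0.4588) = 1.693 m.
d_HBr = 2.47 − 1.693 = 0.777 m.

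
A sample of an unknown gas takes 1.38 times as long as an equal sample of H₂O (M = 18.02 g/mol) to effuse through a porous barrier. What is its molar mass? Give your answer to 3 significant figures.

From Graham's law, t_X/t_H₂O = √(M_X/M_H₂O).
1.38 = √(M_X/18.02)
M_X = 18.02 × 1.38² = 18.02 × 1.904 = 34.3 g/mol

34.3 g/mol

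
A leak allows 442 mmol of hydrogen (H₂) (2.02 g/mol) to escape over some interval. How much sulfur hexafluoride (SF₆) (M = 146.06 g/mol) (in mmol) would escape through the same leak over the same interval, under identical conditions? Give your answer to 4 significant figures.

51.98 mmol

Since effusion rate ∝ 1/√M, rate_SF₆/rate_H₂ = √(M_H₂/M_SF₆) = √(2.02/146.06) = √0.01383 = 0.1176.
So the amount for SF₆ is 442 × 0.1176 = 51.98 mmol.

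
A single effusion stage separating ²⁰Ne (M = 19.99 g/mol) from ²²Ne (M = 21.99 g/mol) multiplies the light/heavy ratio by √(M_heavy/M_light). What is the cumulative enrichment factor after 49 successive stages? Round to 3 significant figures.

The single-stage factor is √(M_heavy/M_light), so 49 stages give [√(21.99/19.99)]^49 = (21.99/19.99)^(49/2).
= 1.10005^(49/2) = 10.3.

10.3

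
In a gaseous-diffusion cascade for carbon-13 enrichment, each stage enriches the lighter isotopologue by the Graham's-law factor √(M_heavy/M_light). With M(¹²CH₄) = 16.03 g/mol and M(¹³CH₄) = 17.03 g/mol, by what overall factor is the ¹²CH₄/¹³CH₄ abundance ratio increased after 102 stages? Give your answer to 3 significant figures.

21.9

The single-stage factor is √(M_heavy/M_light), so 102 stages give [√(17.03/16.03)]^102 = (17.03/16.03)^(102/2).
= 1.06238^51 = 21.9.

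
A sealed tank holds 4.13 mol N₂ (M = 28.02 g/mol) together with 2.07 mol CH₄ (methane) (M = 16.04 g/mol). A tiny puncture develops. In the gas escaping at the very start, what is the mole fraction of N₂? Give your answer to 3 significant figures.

Rate_i ∝ x_i/√M_i (Graham's law weighted by mole fraction), so the effusate composition follows n_i/√M_i.
x_N₂(eff) = (n_N₂/√M_N₂) / (n_N₂/√M_N₂ + n_CH₄/√M_CH₄)
= (4.13/√28.02) / (4.13/√28.02 + 2.07/√16.04) = 0.7802/(0.7802 + 0.5169) = 0.602.

0.602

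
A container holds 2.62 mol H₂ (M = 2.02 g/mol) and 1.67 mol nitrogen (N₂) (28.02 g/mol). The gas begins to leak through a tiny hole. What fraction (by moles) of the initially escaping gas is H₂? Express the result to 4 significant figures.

Rate_i ∝ x_i/√M_i (Graham's law weighted by mole fraction), so the effusate composition follows n_i/√M_i.
Mole fraction of H₂ in the effusate = (n_H₂/√M_H₂) / (n_H₂/√M_H₂ + n_N₂/√M_N₂)
= (2.62/√2.02) / (2.62/√2.02 + 1.67/√28.02) = 1.843/(1.843 + 0.3155) = 0.8539.

0.8539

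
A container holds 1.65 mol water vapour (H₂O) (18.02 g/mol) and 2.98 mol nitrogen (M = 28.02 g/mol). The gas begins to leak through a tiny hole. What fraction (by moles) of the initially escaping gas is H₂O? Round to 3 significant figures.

Each component's effusion rate ∝ (its partial pressure)·(1/√M) ∝ n_i/√M_i.
x_H₂O(eff) = (n_H₂O/√M_H₂O) / (n_H₂O/√M_H₂O + n_N₂/√M_N₂)
= (1.65/√18.02) / (1.65/√18.02 + 2.98/√28.02) = 0.3887/(0.3887 + 0.5630) = 0.408.

0.408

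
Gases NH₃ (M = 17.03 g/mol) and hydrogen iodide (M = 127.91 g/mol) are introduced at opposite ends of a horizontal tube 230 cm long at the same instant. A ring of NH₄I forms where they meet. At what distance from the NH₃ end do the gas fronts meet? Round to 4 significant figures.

In equal time, each gas travels a distance ∝ its rate ∝ 1/√M, so d_NH₃/d_HI = √(M_HI/M_NH₃) = √(127.91/17.03) = 2.741.
With d_NH₃ + d_HI = 230 cm, d_HI = 230/(1 + 2.741) = 61.49 cm.
d_NH₃ = 230 − 61.49 = 168.5 cm.

168.5 cm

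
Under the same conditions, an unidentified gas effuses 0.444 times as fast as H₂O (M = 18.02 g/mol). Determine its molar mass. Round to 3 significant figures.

91.4 g/mol

Since effusion rate ∝ 1/√M, rate_X/rate_H₂O = √(M_H₂O/M_X).
0.444 = √(18.02/M_X)
M_X = 18.02 / 0.444² = 18.02 / 0.1971 = 91.4 g/mol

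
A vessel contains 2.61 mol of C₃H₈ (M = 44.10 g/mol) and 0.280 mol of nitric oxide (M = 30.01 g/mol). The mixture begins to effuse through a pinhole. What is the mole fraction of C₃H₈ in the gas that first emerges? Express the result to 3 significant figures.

Effusion rate of each component ∝ n_i/√M_i (partial pressure × 1/√M).
x_C₃H₈(eff) = (n_C₃H₈/√M_C₃H₈) / (n_C₃H₈/√M_C₃H₈ + n_NO/√M_NO)
= (2.61/√44.10) / (2.61/√44.10 + 0.280/√30.01) = 0.3930/(0.3930 + 0.05111) = 0.885.

0.885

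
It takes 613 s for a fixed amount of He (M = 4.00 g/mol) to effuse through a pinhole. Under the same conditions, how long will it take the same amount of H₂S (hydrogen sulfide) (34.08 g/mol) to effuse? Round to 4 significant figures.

Graham's law gives t_H₂S/t_He = √(M_H₂S/M_He) = √(34.08/4.00) = √8.520 = 2.919.
So the time for H₂S is 613 × 2.919 = 1789 s.

1789 s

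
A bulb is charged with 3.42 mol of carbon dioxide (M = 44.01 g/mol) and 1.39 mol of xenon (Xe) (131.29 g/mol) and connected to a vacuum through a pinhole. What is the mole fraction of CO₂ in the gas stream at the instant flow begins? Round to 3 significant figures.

0.810

Each component's effusion rate ∝ (its partial pressure)·(1/√M) ∝ n_i/√M_i.
So x_CO₂ in the escaping gas = (n_CO₂/√M_CO₂) / Σ(n_i/√M_i)
= (3.42/√44.01) / (3.42/√44.01 + 1.39/√131.29) = 0.5155/(0.5155 + 0.1213) = 0.810.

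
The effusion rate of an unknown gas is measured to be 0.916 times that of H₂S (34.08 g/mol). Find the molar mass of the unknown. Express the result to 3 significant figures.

From Graham's law, rate_X/rate_H₂S = √(M_H₂S/M_X).
0.916 = √(34.08/M_X)
M_X = 34.08 / 0.916² = 34.08 / 0.8391 = 40.6 g/mol

40.6 g/mol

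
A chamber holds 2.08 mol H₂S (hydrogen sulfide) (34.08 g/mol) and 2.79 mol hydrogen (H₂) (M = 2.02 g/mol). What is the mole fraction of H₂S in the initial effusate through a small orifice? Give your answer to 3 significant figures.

The effusion rate of species i is ∝ p_i/√M_i ∝ n_i/√M_i.
x_H₂S(eff) = (n_H₂S/√M_H₂S) / (n_H₂S/√M_H₂S + n_H₂/√M_H₂)
= (2.08/√34.08) / (2.08/√34.08 + 2.79/√2.02) = 0.3563/(0.3563 + 1.963) = 0.154.

0.154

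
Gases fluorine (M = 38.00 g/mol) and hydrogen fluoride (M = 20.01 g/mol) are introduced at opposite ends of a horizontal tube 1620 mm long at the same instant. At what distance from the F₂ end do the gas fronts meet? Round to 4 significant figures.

681.2 mm

The fronts meet when d_F₂ + d_HF = L with d_F₂/d_HF = √(M_HF/M_F₂) (Graham's law). Here √(M_HF/M_F₂) = √(20.01/38.00) = 0.7257.
With d_F₂ + d_HF = 1620 mm, d_HF = 1620/(1 + 0.7257) = 938.8 mm.
d_F₂ = 1620 − 938.8 = 681.2 mm.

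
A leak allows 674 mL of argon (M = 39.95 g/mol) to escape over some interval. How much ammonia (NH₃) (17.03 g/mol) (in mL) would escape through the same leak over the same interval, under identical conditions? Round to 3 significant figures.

1030 mL

By Graham's law, rate_NH₃/rate_Ar = √(M_Ar/M_NH₃) = √(39.95/17.03) = √2.346 = 1.532.
So the volume for NH₃ is 674 × 1.532 = 1030 mL.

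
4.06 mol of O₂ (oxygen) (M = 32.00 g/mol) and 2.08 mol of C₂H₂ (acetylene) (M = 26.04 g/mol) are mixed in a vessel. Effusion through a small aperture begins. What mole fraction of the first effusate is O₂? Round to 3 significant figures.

0.638

Rate_i ∝ x_i/√M_i (Graham's law weighted by mole fraction), so the effusate composition follows n_i/√M_i.
So x_O₂ in the escaping gas = (n_O₂/√M_O₂) / Σ(n_i/√M_i)
= (4.06/√32.00) / (4.06/√32.00 + 2.08/√26.04) = 0.7177/(0.7177 + 0.4076) = 0.638.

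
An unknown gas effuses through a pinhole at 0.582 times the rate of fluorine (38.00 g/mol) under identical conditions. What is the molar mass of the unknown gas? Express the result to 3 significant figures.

Using Graham's law: rate_X/rate_F₂ = √(M_F₂/M_X).
0.582 = √(38.00/M_X)
M_X = 38.00 / 0.582² = 38.00 / 0.3387 = 112 g/mol

112 g/mol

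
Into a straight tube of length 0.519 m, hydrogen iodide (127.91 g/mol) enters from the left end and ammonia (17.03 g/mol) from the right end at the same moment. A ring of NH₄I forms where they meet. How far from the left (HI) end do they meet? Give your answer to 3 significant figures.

0.139 m

The fronts meet when d_HI + d_NH₃ = L with d_HI/d_NH₃ = √(M_NH₃/M_HI) (Graham's law). Here √(M_NH₃/M_HI) = √(17.03/127.91) = 0.3649.
With d_HI + d_NH₃ = 0.519 m, d_NH₃ = 0.519/(1 + 0.3649) = 0.3803 m.
d_HI = 0.519 − 0.3803 = 0.139 m.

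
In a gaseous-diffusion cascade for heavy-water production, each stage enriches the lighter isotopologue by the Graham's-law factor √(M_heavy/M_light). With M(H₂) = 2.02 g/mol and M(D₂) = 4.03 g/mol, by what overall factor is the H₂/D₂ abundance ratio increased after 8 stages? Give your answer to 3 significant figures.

15.8

After 8 stages the ratio has grown by (√(4.03/2.02))^8 = (4.03/2.02)^(8/2).
= 1.99505^4 = 15.8.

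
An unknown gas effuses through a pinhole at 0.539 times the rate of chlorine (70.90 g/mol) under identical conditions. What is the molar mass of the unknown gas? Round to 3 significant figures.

By Graham's law, rate_X/rate_Cl₂ = √(M_Cl₂/M_X).
0.539 = √(70.90/M_X)
M_X = 70.90 / 0.539² = 70.90 / 0.2905 = 244 g/mol

244 g/mol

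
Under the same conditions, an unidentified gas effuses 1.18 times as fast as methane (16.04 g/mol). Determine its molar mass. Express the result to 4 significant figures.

11.52 g/mol

Since effusion rate ∝ 1/√M, rate_X/rate_CH₄ = √(M_CH₄/M_X).
1.18 = √(16.04/M_X)
M_X = 16.04 / 1.18² = 16.04 / 1.392 = 11.52 g/mol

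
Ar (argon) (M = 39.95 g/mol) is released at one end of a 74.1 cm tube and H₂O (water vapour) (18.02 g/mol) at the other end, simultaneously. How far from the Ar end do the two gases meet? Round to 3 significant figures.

In equal time, each gas travels a distance ∝ its rate ∝ 1/√M, so d_Ar/d_H₂O = √(M_H₂O/M_Ar) = √(18.02/39.95) = 0.6716.
With d_Ar + d_H₂O = 74.1 cm, d_H₂O = 74.1/(1 + 0.6716) = 44.33 cm.
d_Ar = 74.1 − 44.33 = 29.8 cm.

29.8 cm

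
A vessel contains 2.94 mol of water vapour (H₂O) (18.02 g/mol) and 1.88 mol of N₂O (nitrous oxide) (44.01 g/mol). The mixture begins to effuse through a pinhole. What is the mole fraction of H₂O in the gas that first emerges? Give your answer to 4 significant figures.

Each component's effusion rate ∝ (its partial pressure)·(1/√M) ∝ n_i/√M_i.
Mole fraction of H₂O in the effusate = (n_H₂O/√M_H₂O) / (n_H₂O/√M_H₂O + n_N₂O/√M_N₂O)
= (2.94/√18.02) / (2.94/√18.02 + 1.88/√44.01) = 0.6926/(0.6926 + 0.2834) = 0.7096.

0.7096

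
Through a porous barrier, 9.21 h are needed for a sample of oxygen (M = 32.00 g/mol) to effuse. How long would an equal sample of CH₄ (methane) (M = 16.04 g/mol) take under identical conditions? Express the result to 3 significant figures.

6.52 h

Graham's law gives t_CH₄/t_O₂ = √(M_CH₄/M_O₂) = √(16.04/32.00) = √0.5012 = 0.7080.
So the time for CH₄ is 9.21 × 0.7080 = 6.52 h.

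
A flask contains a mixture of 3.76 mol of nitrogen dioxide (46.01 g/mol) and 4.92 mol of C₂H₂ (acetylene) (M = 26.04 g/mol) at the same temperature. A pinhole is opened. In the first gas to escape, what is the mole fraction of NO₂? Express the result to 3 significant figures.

0.365

The effusion rate of species i is ∝ p_i/√M_i ∝ n_i/√M_i.
Mole fraction of NO₂ in the effusate = (n_NO₂/√M_NO₂) / (n_NO₂/√M_NO₂ + n_C₂H₂/√M_C₂H₂)
= (3.76/√46.01) / (3.76/√46.01 + 4.92/√26.04) = 0.5543/(0.5543 + 0.9642) = 0.365.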